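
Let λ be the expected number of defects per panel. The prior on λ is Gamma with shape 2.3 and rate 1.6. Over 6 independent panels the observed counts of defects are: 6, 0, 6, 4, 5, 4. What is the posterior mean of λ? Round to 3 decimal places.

Total count ∑xᵢ = 25 over n = 6 panels.
Gamma is conjugate to the Poisson likelihood: posterior is Gamma(shape = 2.3+25 = 27.3, rate = 1.6+6 = 7.6).
E[λ | data] = 27.3/7.6 = 3.592.

Posterior mean ≈ 3.592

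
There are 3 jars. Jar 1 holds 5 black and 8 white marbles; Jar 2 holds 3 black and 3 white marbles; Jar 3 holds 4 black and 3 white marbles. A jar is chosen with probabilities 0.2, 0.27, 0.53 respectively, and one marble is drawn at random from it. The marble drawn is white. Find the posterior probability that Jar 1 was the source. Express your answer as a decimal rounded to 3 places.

Posterior probability ≈ 0.254

Tabulate prior·likelihood by source: [1] prior 0.2, lik 0.6154, product 0.1231; [2] prior 0.27, lik 0.5, product 0.1350; [3] prior 0.53, lik 0.4286, product 0.2271.
Normalizing constant = 0.48522; the posterior for Jar 1 is its product over the sum, 0.1231/0.48522 = 0.254.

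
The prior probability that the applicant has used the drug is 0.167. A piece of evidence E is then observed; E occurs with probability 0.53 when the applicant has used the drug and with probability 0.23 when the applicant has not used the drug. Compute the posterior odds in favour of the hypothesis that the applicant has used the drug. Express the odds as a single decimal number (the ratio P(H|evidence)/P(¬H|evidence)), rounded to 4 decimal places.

Posterior odds ≈ 0.4620

Prior odds = 0.167/(1−0.167) = 0.20048.
Likelihood ratio for E = 0.53/0.23 = 2.3043.
Posterior odds = prior odds × LR = 0.46198.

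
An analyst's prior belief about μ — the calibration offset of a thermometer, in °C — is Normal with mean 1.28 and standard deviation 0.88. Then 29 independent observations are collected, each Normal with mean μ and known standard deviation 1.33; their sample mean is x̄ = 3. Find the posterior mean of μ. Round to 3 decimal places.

Posterior mean ≈ 2.874

Prior precision 1/τ₀² = 1/0.88² = 1.29132; data precision n/σ² = 29/1.33² = 16.3944.
Posterior precision = 1.29132 + 16.3944 = 17.6857.
Posterior mean = (1.29132·1.28 + 16.3944·3) / 17.6857 = 2.874.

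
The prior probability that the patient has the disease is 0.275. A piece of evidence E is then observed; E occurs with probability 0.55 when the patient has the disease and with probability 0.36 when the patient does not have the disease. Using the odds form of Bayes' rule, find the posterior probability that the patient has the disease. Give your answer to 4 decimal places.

Prior odds = 0.275/(1−0.275) = 0.37931.
Likelihood ratio for E = 0.55/0.36 = 1.5278.
Posterior odds = prior odds × LR = 0.57950.
Posterior probability = odds/(1+odds) = 0.57950/1.5795 = 0.3669.

Posterior probability ≈ 0.3669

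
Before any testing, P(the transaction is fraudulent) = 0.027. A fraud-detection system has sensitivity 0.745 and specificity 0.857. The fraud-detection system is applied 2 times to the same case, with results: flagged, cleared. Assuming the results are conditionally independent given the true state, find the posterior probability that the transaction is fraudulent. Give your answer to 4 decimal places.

Posterior P(H) ≈ 0.0412

Let H be the event that the transaction is fraudulent; start with P(H) = 0.027. P('flagged'|H) = 0.745, P('flagged'|¬H) = 0.143.
Update on result 1 ('flagged'): P(H) ← 0.745·0.0270 / (0.745·0.0270 + 0.143·0.9730) = 0.020115/0.15925 = 0.1263.
Update on result 2 ('cleared'): P(H) ← 0.255·0.1263 / (0.255·0.1263 + 0.857·0.8737) = 0.032208/0.78096 = 0.0412.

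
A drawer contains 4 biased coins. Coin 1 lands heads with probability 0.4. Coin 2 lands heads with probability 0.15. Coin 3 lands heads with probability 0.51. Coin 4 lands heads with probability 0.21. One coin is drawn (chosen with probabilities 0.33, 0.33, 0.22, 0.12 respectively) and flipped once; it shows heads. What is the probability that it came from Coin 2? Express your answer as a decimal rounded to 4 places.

Tabulate prior·likelihood by source: [1] prior 0.33, lik 0.4, product 0.1320; [2] prior 0.33, lik 0.15, product 0.04950; [3] prior 0.22, lik 0.51, product 0.1122; [4] prior 0.12, lik 0.21, product 0.02520.
Normalizing constant = 0.31890; the posterior for Coin 2 is its product over the sum, 0.04950/0.31890 = 0.1552.

Posterior probability ≈ 0.1552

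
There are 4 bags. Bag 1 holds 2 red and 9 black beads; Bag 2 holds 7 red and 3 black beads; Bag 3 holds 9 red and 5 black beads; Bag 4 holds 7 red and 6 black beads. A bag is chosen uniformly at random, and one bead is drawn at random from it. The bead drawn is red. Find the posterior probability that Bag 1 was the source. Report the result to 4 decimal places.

Posterior probability ≈ 0.0881

Tabulate prior·likelihood by source: [1] prior 0.25, lik 0.1818, product 0.04545; [2] prior 0.25, lik 0.7, product 0.1750; [3] prior 0.25, lik 0.6429, product 0.1607; [4] prior 0.25, lik 0.5385, product 0.1346.
Normalizing constant = 0.51578; the posterior for Bag 1 is its product over the sum, 0.04545/0.51578 = 0.0881.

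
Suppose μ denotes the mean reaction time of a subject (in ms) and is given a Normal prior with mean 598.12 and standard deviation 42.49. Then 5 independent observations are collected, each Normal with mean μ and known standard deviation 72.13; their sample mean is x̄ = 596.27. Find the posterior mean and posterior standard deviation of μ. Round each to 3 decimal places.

Posterior mean ≈ 596.946; posterior SD ≈ 25.692

Prior precision 1/τ₀² = 1/42.49² = 0.00055389; data precision n/σ² = 5/72.13² = 0.00096103.
Posterior precision = 0.00055389 + 0.00096103 = 0.00151493, giving posterior SD = 1/√0.00151493 = 25.692.
Posterior mean = (0.00055389·598.12 + 0.00096103·596.27) / 0.00151493 = 596.946.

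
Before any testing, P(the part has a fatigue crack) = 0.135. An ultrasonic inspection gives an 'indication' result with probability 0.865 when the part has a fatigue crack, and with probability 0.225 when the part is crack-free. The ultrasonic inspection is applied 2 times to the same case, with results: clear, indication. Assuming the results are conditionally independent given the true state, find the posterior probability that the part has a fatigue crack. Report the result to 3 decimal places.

Posterior P(H) ≈ 0.095

Let H be the event that the part has a fatigue crack; start with P(H) = 0.135. P('indication'|H) = 0.865, P('indication'|¬H) = 0.225.
Update on result 1 ('clear'): P(H) ← 0.135·0.1350 / (0.135·0.1350 + 0.775·0.8650) = 0.018225/0.68860 = 0.0265.
Update on result 2 ('indication'): P(H) ← 0.865·0.0265 / (0.865·0.0265 + 0.225·0.9735) = 0.022894/0.24194 = 0.0946.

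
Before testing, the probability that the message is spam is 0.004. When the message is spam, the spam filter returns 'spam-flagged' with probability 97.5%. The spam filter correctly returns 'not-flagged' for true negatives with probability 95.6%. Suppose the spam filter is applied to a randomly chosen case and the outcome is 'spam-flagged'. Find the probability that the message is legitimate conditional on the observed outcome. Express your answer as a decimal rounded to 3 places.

P(¬H | E) ≈ 0.918

Let H be the event that the message is spam. P(H) = 0.004, so P(¬H) = 0.996. With E the 'spam-flagged' result, P(E|H) = 0.975 and P(E|¬H) = 0.044.
P(E) = 0.975·0.004 + 0.044·0.996 = 0.0039000 + 0.043824 = 0.047724.
By Bayes' theorem, P(H|E) = 0.0039000 / 0.047724 = 0.082. Hence P(¬H|E) = 1 − 0.082 = 0.918.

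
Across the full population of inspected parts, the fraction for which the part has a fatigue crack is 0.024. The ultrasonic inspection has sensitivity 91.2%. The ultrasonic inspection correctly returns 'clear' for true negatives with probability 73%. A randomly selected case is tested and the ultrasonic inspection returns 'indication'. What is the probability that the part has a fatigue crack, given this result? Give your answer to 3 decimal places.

P(H | E) ≈ 0.077

Let H be the event that the part has a fatigue crack. P(H) = 0.024, so P(¬H) = 0.976. With E the 'indication' result, P(E|H) = 0.912 and P(E|¬H) = 0.27.
P(E) = 0.912·0.024 + 0.27·0.976 = 0.021888 + 0.26352 = 0.28541.
By Bayes' theorem, P(H|E) = 0.021888 / 0.28541 = 0.077.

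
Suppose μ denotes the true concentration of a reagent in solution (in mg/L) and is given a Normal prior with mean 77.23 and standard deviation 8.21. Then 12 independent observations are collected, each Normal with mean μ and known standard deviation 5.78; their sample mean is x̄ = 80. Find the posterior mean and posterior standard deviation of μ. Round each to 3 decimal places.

Prior precision 1/τ₀² = 1/8.21² = 0.0148359; data precision n/σ² = 12/5.78² = 0.359191.
Posterior precision = 0.0148359 + 0.359191 = 0.374027, giving posterior SD = 1/√0.374027 = 1.635.
Posterior mean = (0.0148359·77.23 + 0.359191·80) / 0.374027 = 79.890.

Posterior mean ≈ 79.890; posterior SD ≈ 1.635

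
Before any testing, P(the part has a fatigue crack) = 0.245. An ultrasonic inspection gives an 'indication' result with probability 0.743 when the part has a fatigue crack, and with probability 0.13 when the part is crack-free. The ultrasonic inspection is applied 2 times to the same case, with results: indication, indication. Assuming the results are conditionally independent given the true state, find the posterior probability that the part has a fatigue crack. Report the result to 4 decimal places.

With H the event that the part has a fatigue crack, the joint likelihood of the observed sequence is P(data|H) = 0.743·0.743 = 0.55205 and P(data|¬H) = 0.13·0.13 = 0.016900.
Bayes: P(H|data) = 0.245·0.55205 / (0.245·0.55205 + 0.755·0.016900) = 0.13525/0.14801 = 0.9138.

Posterior P(H) ≈ 0.9138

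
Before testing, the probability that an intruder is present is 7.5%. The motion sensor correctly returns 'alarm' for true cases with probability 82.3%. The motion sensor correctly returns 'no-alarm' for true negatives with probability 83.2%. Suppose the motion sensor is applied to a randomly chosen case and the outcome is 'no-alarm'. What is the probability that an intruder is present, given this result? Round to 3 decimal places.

P(H | E) ≈ 0.017

Write H for 'an intruder is present'. Prior odds H:¬H = 0.075/0.925 = 0.081081. For the 'no-alarm' outcome, the likelihood ratio is 0.177/0.832 = 0.21274.
Posterior odds = 0.081081 × 0.21274 = 0.017249, so P(H|E) = 0.017249/(1+0.017249) = 0.017.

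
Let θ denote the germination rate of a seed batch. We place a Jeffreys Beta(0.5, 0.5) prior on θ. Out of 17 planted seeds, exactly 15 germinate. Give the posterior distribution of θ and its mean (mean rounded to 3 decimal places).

Posterior: Beta(15.5, 2.5); mean ≈ 0.861

The binomial likelihood is conjugate to the Beta prior: with 15 successes and 2 failures, the posterior is Beta(0.5+15, 0.5+2) = Beta(15.5, 2.5).
Posterior mean = α/(α+β) = 15.5/18 = 0.861.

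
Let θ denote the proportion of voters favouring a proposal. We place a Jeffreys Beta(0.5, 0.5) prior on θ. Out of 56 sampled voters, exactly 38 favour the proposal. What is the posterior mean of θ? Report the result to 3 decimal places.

The binomial likelihood is conjugate to the Beta prior: with 38 successes and 18 failures, the posterior is Beta(0.5+38, 0.5+18) = Beta(38.5, 18.5).
E[θ | data] = 38.5/(38.5+18.5) = 0.675.

Posterior mean ≈ 0.675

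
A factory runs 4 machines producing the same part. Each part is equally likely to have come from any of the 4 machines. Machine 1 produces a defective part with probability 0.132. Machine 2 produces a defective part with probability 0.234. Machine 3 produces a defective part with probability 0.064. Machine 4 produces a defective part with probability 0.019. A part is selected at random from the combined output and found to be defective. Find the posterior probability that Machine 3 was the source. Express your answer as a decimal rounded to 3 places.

P(defective|M1) = 0.132; P(defective|M2) = 0.234; P(defective|M3) = 0.064; P(defective|M4) = 0.019.
Prior × likelihood for each source: 0.25·0.132=0.03300, 0.25·0.234=0.05850, 0.25·0.064=0.01600, 0.25·0.019=0.004750. Summing gives P(defective) = 0.11225.
P(Machine 3 | defective) = 0.01600 / 0.11225 = 0.143.

Posterior probability ≈ 0.143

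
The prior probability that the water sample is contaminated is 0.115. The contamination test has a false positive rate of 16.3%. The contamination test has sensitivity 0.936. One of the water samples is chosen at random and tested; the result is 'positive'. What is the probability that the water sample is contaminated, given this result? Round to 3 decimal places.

Let H be the event that the water sample is contaminated. P(H) = 0.115, so P(¬H) = 0.885. With E the 'positive' result, P(E|H) = 0.936 and P(E|¬H) = 0.163.
P(E) = 0.936·0.115 + 0.163·0.885 = 0.10764 + 0.14425 = 0.25189.
By Bayes' theorem, P(H|E) = 0.10764 / 0.25189 = 0.427.

P(H | E) ≈ 0.427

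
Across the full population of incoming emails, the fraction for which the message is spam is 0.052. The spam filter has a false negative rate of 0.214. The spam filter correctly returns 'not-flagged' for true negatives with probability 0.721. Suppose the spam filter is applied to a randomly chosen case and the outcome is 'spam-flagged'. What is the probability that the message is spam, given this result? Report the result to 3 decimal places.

Let H be the event that the message is spam. P(H) = 0.052, so P(¬H) = 0.948. With E the 'spam-flagged' result, P(E|H) = 0.786 and P(E|¬H) = 0.279.
P(E) = 0.786·0.052 + 0.279·0.948 = 0.040872 + 0.26449 = 0.30536.
By Bayes' theorem, P(H|E) = 0.040872 / 0.30536 = 0.134.

P(H | E) ≈ 0.134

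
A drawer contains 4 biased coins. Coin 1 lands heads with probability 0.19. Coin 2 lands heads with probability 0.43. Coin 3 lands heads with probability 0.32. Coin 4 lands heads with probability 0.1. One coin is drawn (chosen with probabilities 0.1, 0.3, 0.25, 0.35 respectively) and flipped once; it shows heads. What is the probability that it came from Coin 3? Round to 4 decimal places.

Tabulate prior·likelihood by source: [1] prior 0.1, lik 0.19, product 0.01900; [2] prior 0.3, lik 0.43, product 0.1290; [3] prior 0.25, lik 0.32, product 0.08000; [4] prior 0.35, lik 0.1, product 0.03500.
Normalizing constant = 0.26300; the posterior for Coin 3 is its product over the sum, 0.08000/0.26300 = 0.3042.

Posterior probability ≈ 0.3042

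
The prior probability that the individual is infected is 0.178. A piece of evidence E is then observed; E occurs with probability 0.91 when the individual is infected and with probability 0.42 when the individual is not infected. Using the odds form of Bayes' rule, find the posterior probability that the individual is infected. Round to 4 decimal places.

Prior odds = 0.178/(1−0.178) = 0.21655. In log-odds, ln(0.21655) = -1.5300.
Add log likelihood ratio: ln(2.1667) = 0.77319.
Posterior log-odds = -0.75677, so posterior odds = exp(-0.75677) = 0.46918. Converting, P(H|E) = 0.46918/1.4692 = 0.3193.

Posterior probability ≈ 0.3193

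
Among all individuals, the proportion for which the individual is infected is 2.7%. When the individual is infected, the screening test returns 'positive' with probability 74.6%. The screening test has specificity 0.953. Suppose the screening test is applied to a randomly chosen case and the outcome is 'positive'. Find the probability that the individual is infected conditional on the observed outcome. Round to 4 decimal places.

Let H be the event that the individual is infected. P(H) = 0.027, so P(¬H) = 0.973. With E the 'positive' result, P(E|H) = 0.746 and P(E|¬H) = 0.047.
P(E) = 0.746·0.027 + 0.047·0.973 = 0.020142 + 0.045731 = 0.065873.
By Bayes' theorem, P(H|E) = 0.020142 / 0.065873 = 0.3058.

P(H | E) ≈ 0.3058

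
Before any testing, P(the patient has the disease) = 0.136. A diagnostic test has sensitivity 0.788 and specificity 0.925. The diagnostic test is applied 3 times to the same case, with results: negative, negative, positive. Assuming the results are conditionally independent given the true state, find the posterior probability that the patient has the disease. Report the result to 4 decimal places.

With H the event that the patient has the disease, the joint likelihood of the observed sequence is P(data|H) = 0.212·0.212·0.788 = 0.035416 and P(data|¬H) = 0.925·0.925·0.075 = 0.064172.
Bayes: P(H|data) = 0.136·0.035416 / (0.136·0.035416 + 0.864·0.064172) = 0.0048166/0.060261 = 0.0799.

Posterior P(H) ≈ 0.0799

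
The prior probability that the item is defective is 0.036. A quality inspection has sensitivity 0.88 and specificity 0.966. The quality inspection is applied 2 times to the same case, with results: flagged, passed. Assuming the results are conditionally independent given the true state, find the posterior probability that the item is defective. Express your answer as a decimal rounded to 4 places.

Posterior P(H) ≈ 0.1072

Let H be the event that the item is defective; start with P(H) = 0.036. P('flagged'|H) = 0.88, P('flagged'|¬H) = 0.034.
Update on result 1 ('flagged'): P(H) ← 0.88·0.0360 / (0.88·0.0360 + 0.034·0.9640) = 0.031680/0.064456 = 0.4915.
Update on result 2 ('passed'): P(H) ← 0.12·0.4915 / (0.12·0.4915 + 0.966·0.5085) = 0.058980/0.55019 = 0.1072.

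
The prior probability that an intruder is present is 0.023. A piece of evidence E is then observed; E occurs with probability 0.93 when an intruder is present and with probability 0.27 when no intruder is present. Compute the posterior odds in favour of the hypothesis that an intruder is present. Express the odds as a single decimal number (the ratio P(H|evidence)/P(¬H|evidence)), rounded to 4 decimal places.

Prior odds = 0.023/(1−0.023) = 0.023541.
Likelihood ratio for E = 0.93/0.27 = 3.4444.
Posterior odds = prior odds × LR = 0.081087.

Posterior odds ≈ 0.0811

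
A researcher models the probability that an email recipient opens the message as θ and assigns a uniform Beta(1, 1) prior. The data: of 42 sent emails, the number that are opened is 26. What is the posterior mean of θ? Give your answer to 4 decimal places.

Posterior mean ≈ 0.6136

The binomial likelihood is conjugate to the Beta prior: with 26 successes and 16 failures, the posterior is Beta(1+26, 1+16) = Beta(27, 17).
Posterior mean = α/(α+β) = 27/44 = 0.6136.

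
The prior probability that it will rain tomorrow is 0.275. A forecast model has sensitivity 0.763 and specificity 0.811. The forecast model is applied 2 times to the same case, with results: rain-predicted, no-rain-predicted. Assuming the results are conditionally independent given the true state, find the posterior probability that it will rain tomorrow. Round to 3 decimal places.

Posterior P(H) ≈ 0.309

With H the event that it will rain tomorrow, the joint likelihood of the observed sequence is P(data|H) = 0.763·0.237 = 0.18083 and P(data|¬H) = 0.189·0.811 = 0.15328.
Bayes: P(H|data) = 0.275·0.18083 / (0.275·0.18083 + 0.725·0.15328) = 0.049729/0.16086 = 0.3091.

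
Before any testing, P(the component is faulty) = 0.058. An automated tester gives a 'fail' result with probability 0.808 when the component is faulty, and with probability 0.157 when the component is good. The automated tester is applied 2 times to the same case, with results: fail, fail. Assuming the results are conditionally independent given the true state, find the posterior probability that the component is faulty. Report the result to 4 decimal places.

Posterior P(H) ≈ 0.6199

Let H be the event that the component is faulty; start with P(H) = 0.058. P('fail'|H) = 0.808, P('fail'|¬H) = 0.157.
Update on result 1 ('fail'): P(H) ← 0.808·0.0580 / (0.808·0.0580 + 0.157·0.9420) = 0.046864/0.19476 = 0.2406.
Update on result 2 ('fail'): P(H) ← 0.808·0.2406 / (0.808·0.2406 + 0.157·0.7594) = 0.19443/0.31365 = 0.6199.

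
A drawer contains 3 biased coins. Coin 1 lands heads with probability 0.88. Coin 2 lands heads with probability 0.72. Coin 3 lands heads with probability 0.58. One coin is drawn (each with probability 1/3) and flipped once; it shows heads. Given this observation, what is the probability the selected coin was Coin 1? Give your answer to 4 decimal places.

Posterior probability ≈ 0.4037

Tabulate prior·likelihood by source: [1] prior 0.333333, lik 0.88, product 0.2933; [2] prior 0.333333, lik 0.72, product 0.2400; [3] prior 0.333333, lik 0.58, product 0.1933.
Normalizing constant = 0.72667; the posterior for Coin 1 is its product over the sum, 0.2933/0.72667 = 0.4037.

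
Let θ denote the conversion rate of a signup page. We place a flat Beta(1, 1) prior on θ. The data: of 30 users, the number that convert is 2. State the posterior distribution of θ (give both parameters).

Observing 2 successes and 28 failures updates Beta(1, 1) by adding the success and failure counts to the two shape parameters: α = 1+2 = 3, β = 1+28 = 29.

Posterior: Beta(3, 29)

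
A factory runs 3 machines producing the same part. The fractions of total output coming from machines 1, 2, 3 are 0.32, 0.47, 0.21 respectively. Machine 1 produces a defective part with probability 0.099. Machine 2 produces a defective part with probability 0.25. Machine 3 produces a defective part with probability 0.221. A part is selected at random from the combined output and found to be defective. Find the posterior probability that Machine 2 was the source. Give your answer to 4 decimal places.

Tabulate prior·likelihood by source: [1] prior 0.32, lik 0.099, product 0.03168; [2] prior 0.47, lik 0.25, product 0.1175; [3] prior 0.21, lik 0.221, product 0.04641.
Normalizing constant = 0.19559; the posterior for Machine 2 is its product over the sum, 0.1175/0.19559 = 0.6007.

Posterior probability ≈ 0.6007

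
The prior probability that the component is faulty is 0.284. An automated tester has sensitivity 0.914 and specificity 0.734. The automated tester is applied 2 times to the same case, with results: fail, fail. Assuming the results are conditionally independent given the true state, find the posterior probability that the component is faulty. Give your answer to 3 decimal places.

With H the event that the component is faulty, the joint likelihood of the observed sequence is P(data|H) = 0.914·0.914 = 0.83540 and P(data|¬H) = 0.266·0.266 = 0.070756.
Bayes: P(H|data) = 0.284·0.83540 / (0.284·0.83540 + 0.716·0.070756) = 0.23725/0.28791 = 0.8240.

Posterior P(H) ≈ 0.824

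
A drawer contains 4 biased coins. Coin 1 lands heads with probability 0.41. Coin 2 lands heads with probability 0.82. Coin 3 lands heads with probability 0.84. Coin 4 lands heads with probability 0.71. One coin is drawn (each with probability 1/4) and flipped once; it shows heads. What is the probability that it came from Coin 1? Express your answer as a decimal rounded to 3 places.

Posterior probability ≈ 0.147

P(heads|C1) = 0.41; P(heads|C2) = 0.82; P(heads|C3) = 0.84; P(heads|C4) = 0.71.
Prior × likelihood for each source: 0.25·0.41=0.1025, 0.25·0.82=0.2050, 0.25·0.84=0.2100, 0.25·0.71=0.1775. Summing gives P(heads) = 0.69500.
P(Coin 1 | heads) = 0.1025 / 0.69500 = 0.147.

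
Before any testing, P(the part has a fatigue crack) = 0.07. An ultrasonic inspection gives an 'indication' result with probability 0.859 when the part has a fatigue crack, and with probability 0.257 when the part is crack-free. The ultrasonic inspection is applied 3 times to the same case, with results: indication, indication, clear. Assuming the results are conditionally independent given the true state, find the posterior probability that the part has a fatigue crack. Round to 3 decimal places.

Posterior P(H) ≈ 0.138

With H the event that the part has a fatigue crack, the joint likelihood of the observed sequence is P(data|H) = 0.859·0.859·0.141 = 0.10404 and P(data|¬H) = 0.257·0.257·0.743 = 0.049074.
Bayes: P(H|data) = 0.07·0.10404 / (0.07·0.10404 + 0.93·0.049074) = 0.0072829/0.052922 = 0.1376.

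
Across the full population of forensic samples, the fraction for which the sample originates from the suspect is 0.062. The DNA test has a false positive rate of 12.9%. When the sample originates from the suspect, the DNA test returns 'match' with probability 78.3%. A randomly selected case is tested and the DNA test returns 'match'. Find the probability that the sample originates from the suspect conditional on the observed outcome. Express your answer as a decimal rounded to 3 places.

P(H | E) ≈ 0.286

Write H for 'the sample originates from the suspect'. Prior odds H:¬H = 0.062/0.938 = 0.066098. For the 'match' outcome, the likelihood ratio is 0.783/0.129 = 6.0698.
Posterior odds = 0.066098 × 6.0698 = 0.40120, so P(H|E) = 0.40120/(1+0.40120) = 0.286.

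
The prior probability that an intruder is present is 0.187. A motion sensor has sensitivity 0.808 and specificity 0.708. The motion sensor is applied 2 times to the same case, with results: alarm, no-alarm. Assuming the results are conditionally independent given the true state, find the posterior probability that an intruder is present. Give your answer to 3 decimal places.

Posterior P(H) ≈ 0.147

Let H be the event that an intruder is present; start with P(H) = 0.187. P('alarm'|H) = 0.808, P('alarm'|¬H) = 0.292.
Update on result 1 ('alarm'): P(H) ← 0.808·0.1870 / (0.808·0.1870 + 0.292·0.8130) = 0.15110/0.38849 = 0.3889.
Update on result 2 ('no-alarm'): P(H) ← 0.192·0.3889 / (0.192·0.3889 + 0.708·0.6111) = 0.074674/0.50731 = 0.1472.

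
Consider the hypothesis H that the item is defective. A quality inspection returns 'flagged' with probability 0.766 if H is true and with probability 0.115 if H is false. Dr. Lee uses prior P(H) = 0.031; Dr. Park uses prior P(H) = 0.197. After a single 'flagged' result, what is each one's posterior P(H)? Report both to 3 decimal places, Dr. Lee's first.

Dr. Lee: 0.176; Dr. Park: 0.620

P('+'|H) = 0.766, P('+'|¬H) = 0.115.
Dr. Lee: numerator 0.766·0.031 = 0.023746; evidence = 0.023746+0.115·0.969 = 0.13518; posterior = 0.176.
Dr. Park: numerator 0.766·0.197 = 0.15090; evidence = 0.15090+0.115·0.803 = 0.24325; posterior = 0.620.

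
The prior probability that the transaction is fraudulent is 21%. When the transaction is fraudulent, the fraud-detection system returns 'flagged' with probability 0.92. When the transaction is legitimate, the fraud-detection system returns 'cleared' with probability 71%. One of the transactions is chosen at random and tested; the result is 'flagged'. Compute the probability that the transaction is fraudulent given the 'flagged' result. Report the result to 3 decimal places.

P(H | E) ≈ 0.457

Write H for 'the transaction is fraudulent'. Prior odds H:¬H = 0.21/0.79 = 0.26582. For the 'flagged' outcome, the likelihood ratio is 0.92/0.29 = 3.1724.
Posterior odds = 0.26582 × 3.1724 = 0.84330, so P(H|E) = 0.84330/(1+0.84330) = 0.457.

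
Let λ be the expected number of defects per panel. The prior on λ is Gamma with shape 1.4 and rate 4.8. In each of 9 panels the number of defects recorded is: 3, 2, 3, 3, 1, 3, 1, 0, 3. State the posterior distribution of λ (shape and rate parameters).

The Poisson likelihood adds the total count to the shape and the number of exposure periods to the rate. Here ∑xᵢ = 19 and n = 9, so shape 1.4→20.4 and rate 4.8→13.8.

Posterior: Gamma(shape=20.4, rate=13.8)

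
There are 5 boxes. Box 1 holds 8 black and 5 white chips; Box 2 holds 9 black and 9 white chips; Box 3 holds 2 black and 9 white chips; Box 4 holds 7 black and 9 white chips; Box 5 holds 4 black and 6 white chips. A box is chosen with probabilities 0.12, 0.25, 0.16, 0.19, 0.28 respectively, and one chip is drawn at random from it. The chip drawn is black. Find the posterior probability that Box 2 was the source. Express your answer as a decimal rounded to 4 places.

Posterior probability ≈ 0.2955

Tabulate prior·likelihood by source: [1] prior 0.12, lik 0.6154, product 0.07385; [2] prior 0.25, lik 0.5, product 0.1250; [3] prior 0.16, lik 0.1818, product 0.02909; [4] prior 0.19, lik 0.4375, product 0.08313; [5] prior 0.28, lik 0.4, product 0.1120.
Normalizing constant = 0.42306; the posterior for Box 2 is its product over the sum, 0.1250/0.42306 = 0.2955.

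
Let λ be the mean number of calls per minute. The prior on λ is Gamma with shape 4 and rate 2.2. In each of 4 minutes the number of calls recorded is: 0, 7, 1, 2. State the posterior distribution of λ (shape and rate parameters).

Posterior: Gamma(shape=14, rate=6.2)

Total count ∑xᵢ = 10 over n = 4 minutes.
Gamma is conjugate to the Poisson likelihood: posterior is Gamma(shape = 4+10 = 14, rate = 2.2+4 = 6.2).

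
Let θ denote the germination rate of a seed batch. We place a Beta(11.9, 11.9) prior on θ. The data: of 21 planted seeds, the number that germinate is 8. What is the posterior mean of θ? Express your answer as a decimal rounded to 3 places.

The binomial likelihood is conjugate to the Beta prior: with 8 successes and 13 failures, the posterior is Beta(11.9+8, 11.9+13) = Beta(19.9, 24.9).
E[θ | data] = 19.9/(19.9+24.9) = 0.444.

Posterior mean ≈ 0.444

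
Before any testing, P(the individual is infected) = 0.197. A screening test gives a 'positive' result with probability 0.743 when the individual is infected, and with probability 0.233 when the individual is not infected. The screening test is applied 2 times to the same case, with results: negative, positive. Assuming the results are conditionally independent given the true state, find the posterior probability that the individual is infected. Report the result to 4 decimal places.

Let H be the event that the individual is infected; start with P(H) = 0.197. P('positive'|H) = 0.743, P('positive'|¬H) = 0.233.
Update on result 1 ('negative'): P(H) ← 0.257·0.1970 / (0.257·0.1970 + 0.767·0.8030) = 0.050629/0.66653 = 0.0760.
Update on result 2 ('positive'): P(H) ← 0.743·0.0760 / (0.743·0.0760 + 0.233·0.9240) = 0.056438/0.27174 = 0.2077.

Posterior P(H) ≈ 0.2077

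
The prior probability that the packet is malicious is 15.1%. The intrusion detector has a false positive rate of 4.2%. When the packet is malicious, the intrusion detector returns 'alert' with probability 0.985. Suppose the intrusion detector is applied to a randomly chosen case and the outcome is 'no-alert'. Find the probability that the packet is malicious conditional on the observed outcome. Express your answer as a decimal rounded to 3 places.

Write H for 'the packet is malicious'. Prior odds H:¬H = 0.151/0.849 = 0.17786. For the 'no-alert' outcome, the likelihood ratio is 0.015/0.958 = 0.015658.
Posterior odds = 0.17786 × 0.015658 = 0.0027848, so P(H|E) = 0.0027848/(1+0.0027848) = 0.003.

P(H | E) ≈ 0.003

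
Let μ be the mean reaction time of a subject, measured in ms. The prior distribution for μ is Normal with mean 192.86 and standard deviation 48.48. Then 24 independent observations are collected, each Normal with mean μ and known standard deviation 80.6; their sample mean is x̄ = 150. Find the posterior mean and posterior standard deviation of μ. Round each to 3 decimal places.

With known σ, the Normal prior is conjugate. Weight on the data is w = (n/σ²)/(n/σ² + 1/τ₀²) = 0.00369438/(0.00369438+0.00042548) = 0.89673.
Posterior mean = w·x̄ + (1−w)·μ₀ = 0.89673·150 + 0.10327·192.86 = 154.426. Posterior variance = 1/(0.00369438+0.00042548) = 242.727, so SD = 15.580.

Posterior mean ≈ 154.426; posterior SD ≈ 15.580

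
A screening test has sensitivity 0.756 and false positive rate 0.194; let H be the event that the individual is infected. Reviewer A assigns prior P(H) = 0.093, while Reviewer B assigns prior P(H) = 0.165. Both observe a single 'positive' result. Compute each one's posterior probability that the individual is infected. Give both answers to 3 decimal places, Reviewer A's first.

Reviewer A: 0.285; Reviewer B: 0.435

The likelihood ratio for a 'positive' result is 0.756/0.194 = 3.8969.
Reviewer A: prior odds 0.093/0.907 = 0.10254; posterior odds 0.39957; posterior probability 0.285.
Reviewer B: prior odds 0.165/0.835 = 0.19760; posterior odds 0.77005; posterior probability 0.435.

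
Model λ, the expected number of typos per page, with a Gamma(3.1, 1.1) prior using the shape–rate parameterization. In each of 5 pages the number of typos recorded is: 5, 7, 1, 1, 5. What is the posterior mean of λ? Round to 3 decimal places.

Posterior mean ≈ 3.623

The Poisson likelihood adds the total count to the shape and the number of exposure periods to the rate. Here ∑xᵢ = 19 and n = 5, so shape 3.1→22.1 and rate 1.1→6.1.
Posterior mean = shape/rate = 22.1/6.1 = 3.623.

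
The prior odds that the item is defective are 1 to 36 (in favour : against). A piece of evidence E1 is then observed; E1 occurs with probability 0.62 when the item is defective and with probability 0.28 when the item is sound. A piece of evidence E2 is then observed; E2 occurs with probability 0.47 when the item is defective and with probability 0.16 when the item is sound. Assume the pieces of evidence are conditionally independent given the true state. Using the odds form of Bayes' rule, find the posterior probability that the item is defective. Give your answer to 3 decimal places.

Prior odds = 1/36 = 0.027778.
Likelihood ratio for E1 = 0.62/0.28 = 2.2143.
Likelihood ratio for E2 = 0.47/0.16 = 2.9375.
Posterior odds = prior odds × LR₁ × LR₂ = 0.18068.
Posterior probability = odds/(1+odds) = 0.18068/1.1807 = 0.153.

Posterior probability ≈ 0.153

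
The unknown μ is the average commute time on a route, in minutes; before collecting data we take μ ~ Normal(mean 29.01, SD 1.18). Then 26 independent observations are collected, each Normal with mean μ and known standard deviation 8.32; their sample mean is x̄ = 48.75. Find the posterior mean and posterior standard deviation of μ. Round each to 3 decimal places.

With known σ, the Normal prior is conjugate. Weight on the data is w = (n/σ²)/(n/σ² + 1/τ₀²) = 0.375601/(0.375601+0.718184) = 0.34340.
Posterior mean = w·x̄ + (1−w)·μ₀ = 0.34340·48.75 + 0.65660·29.01 = 35.789. Posterior variance = 1/(0.375601+0.718184) = 0.914256, so SD = 0.956.

Posterior mean ≈ 35.789; posterior SD ≈ 0.956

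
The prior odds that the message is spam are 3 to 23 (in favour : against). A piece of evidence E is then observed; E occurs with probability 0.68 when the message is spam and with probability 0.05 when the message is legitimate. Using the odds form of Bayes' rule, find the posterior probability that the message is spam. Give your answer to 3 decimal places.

Prior odds = 3/23 = 0.13043. In log-odds, ln(0.13043) = -2.0369.
Add log likelihood ratio: ln(13.600) = 2.6101.
Posterior log-odds = 0.57319, so posterior odds = exp(0.57319) = 1.7739. Converting, P(H|E) = 1.7739/2.7739 = 0.639.

Posterior probability ≈ 0.639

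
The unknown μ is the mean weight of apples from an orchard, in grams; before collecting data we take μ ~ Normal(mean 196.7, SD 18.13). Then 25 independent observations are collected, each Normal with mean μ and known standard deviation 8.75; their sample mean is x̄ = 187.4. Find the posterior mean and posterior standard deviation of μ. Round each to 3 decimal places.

With known σ, the Normal prior is conjugate. Weight on the data is w = (n/σ²)/(n/σ² + 1/τ₀²) = 0.326531/(0.326531+0.00304232) = 0.99077.
Posterior mean = w·x̄ + (1−w)·μ₀ = 0.99077·187.4 + 0.0092311·196.7 = 187.486. Posterior variance = 1/(0.326531+0.00304232) = 3.03423, so SD = 1.742.

Posterior mean ≈ 187.486; posterior SD ≈ 1.742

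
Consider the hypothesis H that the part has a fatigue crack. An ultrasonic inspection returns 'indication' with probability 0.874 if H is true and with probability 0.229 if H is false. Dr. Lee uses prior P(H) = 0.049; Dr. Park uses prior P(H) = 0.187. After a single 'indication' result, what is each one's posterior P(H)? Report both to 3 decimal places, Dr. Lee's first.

Dr. Lee: 0.164; Dr. Park: 0.467

The likelihood ratio for an 'indication' result is 0.874/0.229 = 3.8166.
Dr. Lee: prior odds 0.049/0.951 = 0.051525; posterior odds 0.19665; posterior probability 0.164.
Dr. Park: prior odds 0.187/0.813 = 0.23001; posterior odds 0.87786; posterior probability 0.467.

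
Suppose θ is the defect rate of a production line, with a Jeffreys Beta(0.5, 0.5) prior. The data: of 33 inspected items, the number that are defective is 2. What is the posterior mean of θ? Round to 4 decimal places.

The binomial likelihood is conjugate to the Beta prior: with 2 successes and 31 failures, the posterior is Beta(0.5+2, 0.5+31) = Beta(2.5, 31.5).
E[θ | data] = 2.5/(2.5+31.5) = 0.0735.

Posterior mean ≈ 0.0735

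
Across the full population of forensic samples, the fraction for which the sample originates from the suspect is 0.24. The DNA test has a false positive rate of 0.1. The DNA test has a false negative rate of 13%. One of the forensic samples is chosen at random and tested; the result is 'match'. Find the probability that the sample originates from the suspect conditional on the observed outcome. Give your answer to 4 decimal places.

P(H | E) ≈ 0.7331

Write H for 'the sample originates from the suspect'. Prior odds H:¬H = 0.24/0.76 = 0.31579. For the 'match' outcome, the likelihood ratio is 0.87/0.1 = 8.7000.
Posterior odds = 0.31579 × 8.7000 = 2.7474, so P(H|E) = 2.7474/(1+2.7474) = 0.7331.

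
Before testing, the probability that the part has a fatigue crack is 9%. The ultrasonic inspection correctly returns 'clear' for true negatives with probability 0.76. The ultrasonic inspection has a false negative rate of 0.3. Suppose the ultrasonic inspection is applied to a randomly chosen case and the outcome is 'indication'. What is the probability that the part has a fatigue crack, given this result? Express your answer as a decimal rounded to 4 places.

P(H | E) ≈ 0.2239

Let H be the event that the part has a fatigue crack. P(H) = 0.09, so P(¬H) = 0.91. With E the 'indication' result, P(E|H) = 0.7 and P(E|¬H) = 0.24.
P(E) = 0.7·0.09 + 0.24·0.91 = 0.063000 + 0.21840 = 0.28140.
By Bayes' theorem, P(H|E) = 0.063000 / 0.28140 = 0.2239.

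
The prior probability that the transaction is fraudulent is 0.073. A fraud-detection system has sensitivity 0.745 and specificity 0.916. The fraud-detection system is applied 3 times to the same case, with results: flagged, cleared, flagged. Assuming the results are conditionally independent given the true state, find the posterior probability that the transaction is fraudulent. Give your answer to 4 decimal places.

With H the event that the transaction is fraudulent, the joint likelihood of the observed sequence is P(data|H) = 0.745·0.255·0.745 = 0.14153 and P(data|¬H) = 0.084·0.916·0.084 = 0.0064633.
Bayes: P(H|data) = 0.073·0.14153 / (0.073·0.14153 + 0.927·0.0064633) = 0.010332/0.016323 = 0.6329.

Posterior P(H) ≈ 0.6329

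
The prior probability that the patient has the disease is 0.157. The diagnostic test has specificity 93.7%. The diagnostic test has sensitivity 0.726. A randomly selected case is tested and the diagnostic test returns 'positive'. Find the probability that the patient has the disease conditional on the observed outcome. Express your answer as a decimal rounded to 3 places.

P(H | E) ≈ 0.682

Write H for 'the patient has the disease'. Prior odds H:¬H = 0.157/0.843 = 0.18624. For the 'positive' outcome, the likelihood ratio is 0.726/0.063 = 11.524.
Posterior odds = 0.18624 × 11.524 = 2.1462, so P(H|E) = 2.1462/(1+2.1462) = 0.682.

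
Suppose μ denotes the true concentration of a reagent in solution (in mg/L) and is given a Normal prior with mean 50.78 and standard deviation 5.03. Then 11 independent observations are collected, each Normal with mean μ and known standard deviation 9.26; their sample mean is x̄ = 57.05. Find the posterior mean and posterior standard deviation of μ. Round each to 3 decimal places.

Posterior mean ≈ 55.573; posterior SD ≈ 2.441

With known σ, the Normal prior is conjugate. Weight on the data is w = (n/σ²)/(n/σ² + 1/τ₀²) = 0.128283/(0.128283+0.0395243) = 0.76447.
Posterior mean = w·x̄ + (1−w)·μ₀ = 0.76447·57.05 + 0.23553·50.78 = 55.573. Posterior variance = 1/(0.128283+0.0395243) = 5.95920, so SD = 2.441.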